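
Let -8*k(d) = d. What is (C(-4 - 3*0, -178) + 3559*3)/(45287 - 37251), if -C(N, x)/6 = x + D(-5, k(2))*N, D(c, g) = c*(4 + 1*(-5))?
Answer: 1695/1148 ≈ 1.4765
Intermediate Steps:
k(d) = -d/8
D(c, g) = -c (D(c, g) = c*(4 - 5) = c*(-1) = -c)
C(N, x) = -30*N - 6*x (C(N, x) = -6*(x + (-1*(-5))*N) = -6*(x + 5*N) = -30*N - 6*x)
(C(-4 - 3*0, -178) + 3559*3)/(45287 - 37251) = ((-30*(-4 - 3*0) - 6*(-178)) + 3559*3)/(45287 - 37251) = ((-30*(-4 + 0) + 1068) + 10677)/8036 = ((-30*(-4) + 1068) + 10677)*(1/8036) = ((120 + 1068) + 10677)*(1/8036) = (1188 + 10677)*(1/8036) = 11865*(1/8036) = 1695/1148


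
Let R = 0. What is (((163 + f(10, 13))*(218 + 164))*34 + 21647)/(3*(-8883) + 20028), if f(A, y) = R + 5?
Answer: -2203631/6621 ≈ -332.82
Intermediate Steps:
f(A, y) = 5 (f(A, y) = 0 + 5 = 5)
(((163 + f(10, 13))*(218 + 164))*34 + 21647)/(3*(-8883) + 20028) = (((163 + 5)*(218 + 164))*34 + 21647)/(3*(-8883) + 20028) = ((168*382)*34 + 21647)/(-26649 + 20028) = (64176*34 + 21647)/(-6621) = (2181984 + 21647)*(-1/6621) = 2203631*(-1/6621) = -2203631/6621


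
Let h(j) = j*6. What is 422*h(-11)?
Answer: -27852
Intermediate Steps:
h(j) = 6*j
422*h(-11) = 422*(6*(-11)) = 422*(-66) = -27852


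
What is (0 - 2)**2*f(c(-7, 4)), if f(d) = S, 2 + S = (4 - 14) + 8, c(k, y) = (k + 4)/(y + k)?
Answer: -16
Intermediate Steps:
c(k, y) = (4 + k)/(k + y)
S = -4 (S = -2 + ((4 - 14) + 8) = -2 + (-10 + 8) = -2 - 2 = -4)
f(d) = -4
(0 - 2)**2*f(c(-7, 4)) = (0 - 2)**2*(-4) = (-2)**2*(-4) = 4*(-4) = -16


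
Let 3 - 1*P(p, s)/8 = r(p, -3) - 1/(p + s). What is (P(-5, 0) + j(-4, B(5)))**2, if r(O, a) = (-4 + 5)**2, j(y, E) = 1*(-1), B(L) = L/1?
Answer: 4489/25 ≈ 179.56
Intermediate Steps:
B(L) = L (B(L) = L*1 = L)
j(y, E) = -1
r(O, a) = 1 (r(O, a) = 1**2 = 1)
P(p, s) = 16 + 8/(p + s) (P(p, s) = 24 - 8*(1 - 1/(p + s)) = 24 + (-8 + 8/(p + s)) = 16 + 8/(p + s))
(P(-5, 0) + j(-4, B(5)))**2 = (8*(1 + 2*(-5) + 2*0)/(-5 + 0) - 1)**2 = (8*(1 - 10 + 0)/(-5) - 1)**2 = (8*(-1/5)*(-9) - 1)**2 = (72/5 - 1)**2 = (67/5)**2 = 4489/25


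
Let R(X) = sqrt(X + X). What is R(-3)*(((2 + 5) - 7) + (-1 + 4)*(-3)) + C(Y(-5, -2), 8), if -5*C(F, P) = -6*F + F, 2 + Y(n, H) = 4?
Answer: 2 - 9*I*sqrt(6) ≈ 2.0 - 22.045*I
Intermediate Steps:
Y(n, H) = 2 (Y(n, H) = -2 + 4 = 2)
R(X) = sqrt(2)*sqrt(X) (R(X) = sqrt(2*X) = sqrt(2)*sqrt(X))
C(F, P) = F (C(F, P) = -(-6*F + F)/5 = -(-1)*F = F)
R(-3)*(((2 + 5) - 7) + (-1 + 4)*(-3)) + C(Y(-5, -2), 8) = (sqrt(2)*sqrt(-3))*(((2 + 5) - 7) + (-1 + 4)*(-3)) + 2 = (sqrt(2)*(I*sqrt(3)))*((7 - 7) + 3*(-3)) + 2 = (I*sqrt(6))*(0 - 9) + 2 = (I*sqrt(6))*(-9) + 2 = -9*I*sqrt(6) + 2 = 2 - 9*I*sqrt(6)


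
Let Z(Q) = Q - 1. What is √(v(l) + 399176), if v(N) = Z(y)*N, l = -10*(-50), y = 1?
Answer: 2*√99794 ≈ 631.80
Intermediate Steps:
Z(Q) = -1 + Q
l = 500
v(N) = 0 (v(N) = (-1 + 1)*N = 0*N = 0)
√(v(l) + 399176) = √(0 + 399176) = √399176 = 2*√99794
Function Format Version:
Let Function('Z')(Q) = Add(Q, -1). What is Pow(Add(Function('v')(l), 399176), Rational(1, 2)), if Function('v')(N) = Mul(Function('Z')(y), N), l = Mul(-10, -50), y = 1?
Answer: Mul(2, Pow(99794, Rational(1, 2))) ≈ 631.80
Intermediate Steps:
Function('Z')(Q) = Add(-1, Q)
l = 500
Function('v')(N) = 0 (Function('v')(N) = Mul(Add(-1, 1), N) = Mul(0, N) = 0)
Pow(Add(Function('v')(l), 399176), Rational(1, 2)) = Pow(Add(0, 399176), Rational(1, 2)) = Pow(399176, Rational(1, 2)) = Mul(2, Pow(99794, Rational(1, 2)))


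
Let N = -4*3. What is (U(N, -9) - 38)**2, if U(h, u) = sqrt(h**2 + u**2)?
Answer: 529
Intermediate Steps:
N = -12
(U(N, -9) - 38)**2 = (sqrt((-12)**2 + (-9)**2) - 38)**2 = (sqrt(144 + 81) - 38)**2 = (sqrt(225) - 38)**2 = (15 - 38)**2 = (-23)**2 = 529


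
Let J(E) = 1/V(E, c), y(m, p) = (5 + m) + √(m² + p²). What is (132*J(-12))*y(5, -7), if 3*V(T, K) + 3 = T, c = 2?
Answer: -264 - 132*√74/5 ≈ -491.10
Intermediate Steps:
V(T, K) = -1 + T/3
y(m, p) = 5 + m + √(m² + p²)
J(E) = 1/(-1 + E/3)
(132*J(-12))*y(5, -7) = (132*(3/(-3 - 12)))*(5 + 5 + √(5² + (-7)²)) = (132*(3/(-15)))*(5 + 5 + √(25 + 49)) = (132*(3*(-1/15)))*(5 + 5 + √74) = (132*(-⅕))*(10 + √74) = -132*(10 + √74)/5 = -264 - 132*√74/5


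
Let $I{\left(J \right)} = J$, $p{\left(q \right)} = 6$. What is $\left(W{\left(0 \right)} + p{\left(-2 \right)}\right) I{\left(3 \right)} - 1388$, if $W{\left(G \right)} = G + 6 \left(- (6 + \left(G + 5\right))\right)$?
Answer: $-1568$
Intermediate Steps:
$W{\left(G \right)} = -66 - 5 G$ ($W{\left(G \right)} = G + 6 \left(- (6 + \left(5 + G\right))\right) = G + 6 \left(- (11 + G)\right) = G + 6 \left(-11 - G\right) = G - \left(66 + 6 G\right) = -66 - 5 G$)
$\left(W{\left(0 \right)} + p{\left(-2 \right)}\right) I{\left(3 \right)} - 1388 = \left(\left(-66 - 0\right) + 6\right) 3 - 1388 = \left(\left(-66 + 0\right) + 6\right) 3 - 1388 = \left(-66 + 6\right) 3 - 1388 = \left(-60\right) 3 - 1388 = -180 - 1388 = -1568$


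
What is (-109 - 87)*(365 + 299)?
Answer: -130144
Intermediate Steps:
(-109 - 87)*(365 + 299) = -196*664 = -130144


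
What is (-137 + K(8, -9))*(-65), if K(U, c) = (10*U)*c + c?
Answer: 56290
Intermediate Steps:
K(U, c) = c + 10*U*c (K(U, c) = 10*U*c + c = c + 10*U*c)
(-137 + K(8, -9))*(-65) = (-137 - 9*(1 + 10*8))*(-65) = (-137 - 9*(1 + 80))*(-65) = (-137 - 9*81)*(-65) = (-137 - 729)*(-65) = -866*(-65) = 56290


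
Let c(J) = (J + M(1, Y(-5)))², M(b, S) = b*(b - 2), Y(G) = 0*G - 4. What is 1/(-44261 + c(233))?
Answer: 1/9563 ≈ 0.00010457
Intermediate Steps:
Y(G) = -4 (Y(G) = 0 - 4 = -4)
M(b, S) = b*(-2 + b)
c(J) = (-1 + J)² (c(J) = (J + 1*(-2 + 1))² = (J + 1*(-1))² = (J - 1)² = (-1 + J)²)
1/(-44261 + c(233)) = 1/(-44261 + (-1 + 233)²) = 1/(-44261 + 232²) = 1/(-44261 + 53824) = 1/9563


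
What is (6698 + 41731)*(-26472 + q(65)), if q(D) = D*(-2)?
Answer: -1288308258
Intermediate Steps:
q(D) = -2*D
(6698 + 41731)*(-26472 + q(65)) = (6698 + 41731)*(-26472 - 2*65) = 48429*(-26472 - 130) = 48429*(-26602) = -1288308258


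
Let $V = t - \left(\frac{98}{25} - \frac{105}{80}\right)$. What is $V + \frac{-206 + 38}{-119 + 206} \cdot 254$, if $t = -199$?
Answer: $- \frac{8028247}{11600} \approx -692.09$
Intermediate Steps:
$V = - \frac{80643}{400}$ ($V = -199 - \left(\frac{98}{25} - \frac{105}{80}\right) = -199 - \left(98 \cdot \frac{1}{25} - \frac{21}{16}\right) = -199 - \left(\frac{98}{25} - \frac{21}{16}\right) = -199 - \frac{1043}{400} = - \frac{80643}{400} \approx -201.61$)
$V + \frac{-206 + 38}{-119 + 206} \cdot 254 = - \frac{80643}{400} + \frac{-206 + 38}{-119 + 206} \cdot 254 = - \frac{80643}{400} + - \frac{168}{87} \cdot 254 = - \frac{80643}{400} + \left(-168\right) \frac{1}{87} \cdot 254 = - \frac{80643}{400} - \frac{14224}{29} = - \frac{8028247}{11600}$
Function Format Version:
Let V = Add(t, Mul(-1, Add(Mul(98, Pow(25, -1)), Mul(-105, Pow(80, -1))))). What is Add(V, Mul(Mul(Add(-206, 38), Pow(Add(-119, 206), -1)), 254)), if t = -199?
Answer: Rational(-8028247, 11600) ≈ -692.09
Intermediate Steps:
V = Rational(-80643, 400) (V = Add(-199, Mul(-1, Add(Mul(98, Pow(25, -1)), Mul(-105, Pow(80, -1))))) = Add(-199, Mul(-1, Add(Mul(98, Rational(1, 25)), Mul(-105, Rational(1, 80))))) = Add(-199, Mul(-1, Add(Rational(98, 25), Rational(-21, 16)))) = Add(-199, Mul(-1, Rational(1043, 400))) = Add(-199, Rational(-1043, 400)) = Rational(-80643, 400) ≈ -201.61)
Add(V, Mul(Mul(Add(-206, 38), Pow(Add(-119, 206), -1)), 254)) = Add(Rational(-80643, 400), Mul(Mul(Add(-206, 38), Pow(Add(-119, 206), -1)), 254)) = Add(Rational(-80643, 400), Mul(Mul(-168, Pow(87, -1)), 254)) = Add(Rational(-80643, 400), Mul(Mul(-168, Rational(1, 87)), 254)) = Add(Rational(-80643, 400), Mul(Rational(-56, 29), 254)) = Add(Rational(-80643, 400), Rational(-14224, 29)) = Rational(-8028247, 11600)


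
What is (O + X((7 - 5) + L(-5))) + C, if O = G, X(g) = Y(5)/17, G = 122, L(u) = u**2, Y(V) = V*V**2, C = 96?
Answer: 3831/17 ≈ 225.35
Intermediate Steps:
Y(V) = V**3
X(g) = 125/17 (X(g) = 5**3/17 = 125*(1/17) = 125/17)
O = 122
(O + X((7 - 5) + L(-5))) + C = (122 + 125/17) + 96 = 2199/17 + 96 = 3831/17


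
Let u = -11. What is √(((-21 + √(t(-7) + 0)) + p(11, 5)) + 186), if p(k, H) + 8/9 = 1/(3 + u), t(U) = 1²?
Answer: √23758/12 ≈ 12.845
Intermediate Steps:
t(U) = 1
p(k, H) = -73/72 (p(k, H) = -8/9 + 1/(3 - 11) = -8/9 + 1/(-8) = -8/9 - ⅛ = -73/72)
√(((-21 + √(t(-7) + 0)) + p(11, 5)) + 186) = √(((-21 + √(1 + 0)) - 73/72) + 186) = √(((-21 + √1) - 73/72) + 186) = √(((-21 + 1) - 73/72) + 186) = √((-20 - 73/72) + 186) = √(-1513/72 + 186) = √(11879/72) = √23758/12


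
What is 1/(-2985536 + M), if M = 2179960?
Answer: -1/805576 ≈ -1.2413e-6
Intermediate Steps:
1/(-2985536 + M) = 1/(-2985536 + 2179960) = 1/(-805576) = -1/805576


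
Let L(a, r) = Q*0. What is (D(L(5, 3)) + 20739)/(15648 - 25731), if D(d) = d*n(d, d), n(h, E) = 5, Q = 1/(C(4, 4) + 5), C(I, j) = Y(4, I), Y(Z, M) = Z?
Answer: -6913/3361 ≈ -2.0568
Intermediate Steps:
C(I, j) = 4
Q = ⅑ (Q = 1/(4 + 5) = 1/9 = ⅑ ≈ 0.11111)
L(a, r) = 0 (L(a, r) = (⅑)*0 = 0)
D(d) = 5*d (D(d) = d*5 = 5*d)
(D(L(5, 3)) + 20739)/(15648 - 25731) = (5*0 + 20739)/(15648 - 25731) = (0 + 20739)/(-10083) = 20739*(-1/10083) = -6913/3361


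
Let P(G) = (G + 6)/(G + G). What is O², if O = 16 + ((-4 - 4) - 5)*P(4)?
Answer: 1/16 ≈ 0.062500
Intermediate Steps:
P(G) = (6 + G)/(2*G) (P(G) = (6 + G)/((2*G)) = (6 + G)*(1/(2*G)) = (6 + G)/(2*G))
O = -¼ (O = 16 + ((-4 - 4) - 5)*((½)*(6 + 4)/4) = 16 + (-8 - 5)*((½)*(¼)*10) = 16 - 13*5/4 = 16 - 65/4 = -¼ ≈ -0.25000)
O² = (-¼)² = 1/16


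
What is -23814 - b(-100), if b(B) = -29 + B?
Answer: -23685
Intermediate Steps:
-23814 - b(-100) = -23814 - (-29 - 100) = -23814 - 1*(-129) = -23814 + 129 = -23685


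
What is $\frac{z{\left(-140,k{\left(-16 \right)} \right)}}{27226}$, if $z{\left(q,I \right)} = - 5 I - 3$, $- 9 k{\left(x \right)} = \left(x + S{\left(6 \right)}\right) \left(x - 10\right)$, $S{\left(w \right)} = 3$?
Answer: $\frac{1663}{245034} \approx 0.0067868$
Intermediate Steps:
$k{\left(x \right)} = - \frac{\left(-10 + x\right) \left(3 + x\right)}{9}$ ($k{\left(x \right)} = - \frac{\left(x + 3\right) \left(x - 10\right)}{9} = - \frac{\left(3 + x\right) \left(-10 + x\right)}{9} = - \frac{\left(-10 + x\right) \left(3 + x\right)}{9}$)
$z{\left(q,I \right)} = -3 - 5 I$
$\frac{z{\left(-140,k{\left(-16 \right)} \right)}}{27226} = \frac{-3 - 5 \left(\frac{10}{3} - \frac{\left(-16\right)^{2}}{9} + \frac{7}{9} \left(-16\right)\right)}{27226} = \left(-3 - 5 \left(\frac{10}{3} - \frac{256}{9} - \frac{112}{9}\right)\right) \frac{1}{27226} = \left(-3 - - \frac{1690}{9}\right) \frac{1}{27226} = \left(-3 + \frac{1690}{9}\right) \frac{1}{27226} = \frac{1663}{9} \cdot \frac{1}{27226} = \frac{1663}{245034}$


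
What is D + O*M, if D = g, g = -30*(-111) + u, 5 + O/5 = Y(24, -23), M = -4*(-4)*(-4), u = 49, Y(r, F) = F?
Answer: 12339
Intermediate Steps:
M = -64 (M = 16*(-4) = -64)
O = -140 (O = -25 + 5*(-23) = -25 - 115 = -140)
g = 3379 (g = -30*(-111) + 49 = 3330 + 49 = 3379)
D = 3379
D + O*M = 3379 - 140*(-64) = 3379 + 8960 = 12339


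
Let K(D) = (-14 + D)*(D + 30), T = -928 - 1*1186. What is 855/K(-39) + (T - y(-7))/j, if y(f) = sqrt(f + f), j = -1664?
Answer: 135061/44096 + I*sqrt(14)/1664 ≈ 3.0629 + 0.0022486*I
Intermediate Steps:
y(f) = sqrt(2)*sqrt(f) (y(f) = sqrt(2*f) = sqrt(2)*sqrt(f))
T = -2114 (T = -928 - 1186 = -2114)
K(D) = (-14 + D)*(30 + D)
855/K(-39) + (T - y(-7))/j = 855/(-420 + (-39)**2 + 16*(-39)) + (-2114 - sqrt(2)*sqrt(-7))/(-1664) = 855/(-420 + 1521 - 624) + (-2114 - sqrt(2)*I*sqrt(7))*(-1/1664) = 855/477 + (-2114 - I*sqrt(14))*(-1/1664) = 855*(1/477) + (-2114 - I*sqrt(14))*(-1/1664) = 95/53 + (1057/832 + I*sqrt(14)/1664) = 135061/44096 + I*sqrt(14)/1664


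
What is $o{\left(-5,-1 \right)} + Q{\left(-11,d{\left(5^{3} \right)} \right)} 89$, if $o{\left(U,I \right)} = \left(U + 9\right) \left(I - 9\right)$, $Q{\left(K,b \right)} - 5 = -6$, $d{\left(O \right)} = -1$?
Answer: $-129$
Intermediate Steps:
$Q{\left(K,b \right)} = -1$ ($Q{\left(K,b \right)} = 5 - 6 = -1$)
$o{\left(U,I \right)} = \left(-9 + I\right) \left(9 + U\right)$ ($o{\left(U,I \right)} = \left(9 + U\right) \left(-9 + I\right) = \left(-9 + I\right) \left(9 + U\right)$)
$o{\left(-5,-1 \right)} + Q{\left(-11,d{\left(5^{3} \right)} \right)} 89 = \left(-81 - -45 + 9 \left(-1\right) - -5\right) - 89 = \left(-81 + 45 - 9 + 5\right) - 89 = -40 - 89 = -129$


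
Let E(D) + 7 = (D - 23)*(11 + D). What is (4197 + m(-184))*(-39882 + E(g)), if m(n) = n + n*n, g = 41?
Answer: -1475111157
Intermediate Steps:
m(n) = n + n²
E(D) = -7 + (-23 + D)*(11 + D) (E(D) = -7 + (D - 23)*(11 + D) = -7 + (-23 + D)*(11 + D))
(4197 + m(-184))*(-39882 + E(g)) = (4197 - 184*(1 - 184))*(-39882 + (-260 + 41² - 12*41)) = (4197 - 184*(-183))*(-39882 + (-260 + 1681 - 492)) = (4197 + 33672)*(-39882 + 929) = 37869*(-38953) = -1475111157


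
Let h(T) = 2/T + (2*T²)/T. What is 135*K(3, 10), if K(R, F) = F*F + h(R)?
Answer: 14400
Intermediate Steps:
h(T) = 2*T + 2/T (h(T) = 2/T + 2*T = 2*T + 2/T)
K(R, F) = F² + 2*R + 2/R (K(R, F) = F*F + (2*R + 2/R) = F² + (2*R + 2/R) = F² + 2*R + 2/R)
135*K(3, 10) = 135*(10² + 2*3 + 2/3) = 135*(100 + 6 + 2*(⅓)) = 135*(100 + 6 + ⅔) = 135*(320/3) = 14400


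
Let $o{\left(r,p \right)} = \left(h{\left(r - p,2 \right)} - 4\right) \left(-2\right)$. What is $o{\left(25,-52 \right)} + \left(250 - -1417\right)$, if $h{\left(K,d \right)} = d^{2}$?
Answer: $1667$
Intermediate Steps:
$o{\left(r,p \right)} = 0$ ($o{\left(r,p \right)} = \left(2^{2} - 4\right) \left(-2\right) = \left(4 - 4\right) \left(-2\right) = 0 \left(-2\right) = 0$)
$o{\left(25,-52 \right)} + \left(250 - -1417\right) = 0 + \left(250 - -1417\right) = 0 + \left(250 + 1417\right) = 0 + 1667 = 1667$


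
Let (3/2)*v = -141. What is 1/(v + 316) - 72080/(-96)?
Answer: 27781/37 ≈ 750.84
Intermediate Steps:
v = -94 (v = (⅔)*(-141) = -94)
1/(v + 316) - 72080/(-96) = 1/(-94 + 316) - 72080/(-96) = 1/222 - 72080*(-1)/96 = 1/222 - 170*(-53/12) = 1/222 + 4505/6 = 27781/37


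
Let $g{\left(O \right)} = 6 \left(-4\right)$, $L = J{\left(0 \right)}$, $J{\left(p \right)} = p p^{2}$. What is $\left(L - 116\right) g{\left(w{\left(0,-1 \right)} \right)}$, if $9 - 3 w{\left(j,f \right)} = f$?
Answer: $2784$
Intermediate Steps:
$w{\left(j,f \right)} = 3 - \frac{f}{3}$
$J{\left(p \right)} = p^{3}$
$L = 0$ ($L = 0^{3} = 0$)
$g{\left(O \right)} = -24$
$\left(L - 116\right) g{\left(w{\left(0,-1 \right)} \right)} = \left(0 - 116\right) \left(-24\right) = \left(-116\right) \left(-24\right) = 2784$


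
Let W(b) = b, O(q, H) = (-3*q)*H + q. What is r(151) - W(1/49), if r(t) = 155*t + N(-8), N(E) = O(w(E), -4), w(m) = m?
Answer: 1141748/49 ≈ 23301.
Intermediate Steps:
O(q, H) = q - 3*H*q (O(q, H) = -3*H*q + q = q - 3*H*q)
N(E) = 13*E (N(E) = E*(1 - 3*(-4)) = E*(1 + 12) = E*13 = 13*E)
r(t) = -104 + 155*t (r(t) = 155*t + 13*(-8) = 155*t - 104 = -104 + 155*t)
r(151) - W(1/49) = (-104 + 155*151) - 1/49 = (-104 + 23405) - 1*1/49 = 23301 - 1/49 = 1141748/49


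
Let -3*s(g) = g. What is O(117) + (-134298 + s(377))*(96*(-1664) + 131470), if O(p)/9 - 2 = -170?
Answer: 11402079718/3 ≈ 3.8007e+9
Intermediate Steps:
s(g) = -g/3
O(p) = -1512 (O(p) = 18 + 9*(-170) = 18 - 1530 = -1512)
O(117) + (-134298 + s(377))*(96*(-1664) + 131470) = -1512 + (-134298 - ⅓*377)*(96*(-1664) + 131470) = -1512 + (-134298 - 377/3)*(-159744 + 131470) = -1512 - 403271/3*(-28274) = -1512 + 11402084254/3 = 11402079718/3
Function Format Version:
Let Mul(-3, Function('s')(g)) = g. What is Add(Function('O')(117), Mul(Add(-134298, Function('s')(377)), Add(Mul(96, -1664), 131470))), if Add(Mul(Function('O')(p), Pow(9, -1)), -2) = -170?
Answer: Rational(11402079718, 3) ≈ 3.8007e+9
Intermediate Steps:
Function('s')(g) = Mul(Rational(-1, 3), g)
Function('O')(p) = -1512 (Function('O')(p) = Add(18, Mul(9, -170)) = Add(18, -1530) = -1512)
Add(Function('O')(117), Mul(Add(-134298, Function('s')(377)), Add(Mul(96, -1664), 131470))) = Add(-1512, Mul(Add(-134298, Mul(Rational(-1, 3), 377)), Add(Mul(96, -1664), 131470))) = Add(-1512, Mul(Add(-134298, Rational(-377, 3)), Add(-159744, 131470))) = Add(-1512, Mul(Rational(-403271, 3), -28274)) = Add(-1512, Rational(11402084254, 3)) = Rational(11402079718, 3)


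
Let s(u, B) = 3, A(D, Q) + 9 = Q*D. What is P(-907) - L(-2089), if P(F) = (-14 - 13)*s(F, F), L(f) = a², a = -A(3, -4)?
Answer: -522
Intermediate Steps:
A(D, Q) = -9 + D*Q (A(D, Q) = -9 + Q*D = -9 + D*Q)
a = 21 (a = -(-9 + 3*(-4)) = -(-9 - 12) = -1*(-21) = 21)
L(f) = 441 (L(f) = 21² = 441)
P(F) = -81 (P(F) = (-14 - 13)*3 = -27*3 = -81)
P(-907) - L(-2089) = -81 - 1*441 = -81 - 441 = -522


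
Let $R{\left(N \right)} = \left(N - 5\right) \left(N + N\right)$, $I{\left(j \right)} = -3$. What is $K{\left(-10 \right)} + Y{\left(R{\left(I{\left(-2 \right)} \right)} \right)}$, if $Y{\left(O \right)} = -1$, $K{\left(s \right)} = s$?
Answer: $-11$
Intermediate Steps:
$R{\left(N \right)} = 2 N \left(-5 + N\right)$ ($R{\left(N \right)} = \left(-5 + N\right) 2 N = 2 N \left(-5 + N\right)$)
$K{\left(-10 \right)} + Y{\left(R{\left(I{\left(-2 \right)} \right)} \right)} = -10 - 1 = -11$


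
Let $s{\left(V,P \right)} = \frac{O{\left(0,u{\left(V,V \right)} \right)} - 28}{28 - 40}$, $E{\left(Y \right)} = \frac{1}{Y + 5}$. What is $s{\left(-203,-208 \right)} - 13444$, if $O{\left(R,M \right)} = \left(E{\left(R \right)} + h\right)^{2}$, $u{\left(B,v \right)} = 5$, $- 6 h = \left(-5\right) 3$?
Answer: $- \frac{16130729}{1200} \approx -13442.0$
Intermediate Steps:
$E{\left(Y \right)} = \frac{1}{5 + Y}$
$h = \frac{5}{2}$ ($h = - \frac{\left(-5\right) 3}{6} = \left(- \frac{1}{6}\right) \left(-15\right) = \frac{5}{2} \approx 2.5$)
$O{\left(R,M \right)} = \left(\frac{5}{2} + \frac{1}{5 + R}\right)^{2}$ ($O{\left(R,M \right)} = \left(\frac{1}{5 + R} + \frac{5}{2}\right)^{2} = \left(\frac{5}{2} + \frac{1}{5 + R}\right)^{2}$)
$s{\left(V,P \right)} = \frac{2071}{1200}$ ($s{\left(V,P \right)} = \frac{\frac{\left(27 + 5 \cdot 0\right)^{2}}{4 \left(5 + 0\right)^{2}} - 28}{28 - 40} = \frac{\frac{\left(27 + 0\right)^{2}}{4 \cdot 25} - 28}{-12} = \left(\frac{1}{4} \cdot \frac{1}{25} \cdot 27^{2} - 28\right) \left(- \frac{1}{12}\right) = \left(\frac{1}{4} \cdot \frac{1}{25} \cdot 729 - 28\right) \left(- \frac{1}{12}\right) = \left(\frac{729}{100} - 28\right) \left(- \frac{1}{12}\right) = \left(- \frac{2071}{100}\right) \left(- \frac{1}{12}\right) = \frac{2071}{1200}$)
$s{\left(-203,-208 \right)} - 13444 = \frac{2071}{1200} - 13444 = - \frac{16130729}{1200}$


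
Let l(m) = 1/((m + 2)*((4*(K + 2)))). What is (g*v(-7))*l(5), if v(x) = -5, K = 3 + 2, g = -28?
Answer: 5/7 ≈ 0.71429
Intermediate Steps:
K = 5
l(m) = 1/(28*(2 + m)) (l(m) = 1/((m + 2)*((4*(5 + 2)))) = 1/((2 + m)*((4*7))) = 1/((2 + m)*28) = (1/28)/(2 + m) = 1/(28*(2 + m)))
(g*v(-7))*l(5) = (-28*(-5))*(1/(28*(2 + 5))) = 140*((1/28)/7) = 140*((1/28)*(1/7)) = 140*(1/196) = 5/7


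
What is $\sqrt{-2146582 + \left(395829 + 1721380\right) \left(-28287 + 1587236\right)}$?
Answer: $\sqrt{3300618706759} \approx 1.8168 \cdot 10^{6}$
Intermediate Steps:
$\sqrt{-2146582 + \left(395829 + 1721380\right) \left(-28287 + 1587236\right)} = \sqrt{-2146582 + 2117209 \cdot 1558949} = \sqrt{-2146582 + 3300620853341} = \sqrt{3300618706759}$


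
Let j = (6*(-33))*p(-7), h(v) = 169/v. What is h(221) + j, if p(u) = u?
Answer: 23575/17 ≈ 1386.8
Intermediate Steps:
j = 1386 (j = (6*(-33))*(-7) = -198*(-7) = 1386)
h(221) + j = 169/221 + 1386 = 169*(1/221) + 1386 = 13/17 + 1386 = 23575/17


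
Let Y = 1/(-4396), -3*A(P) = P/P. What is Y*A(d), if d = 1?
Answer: 1/13188 ≈ 7.5827e-5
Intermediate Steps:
A(P) = -1/3 (A(P) = -P/(3*P) = -1/3*1 = -1/3)
Y = -1/4396 ≈ -0.00022748
Y*A(d) = -1/4396*(-1/3) = 1/13188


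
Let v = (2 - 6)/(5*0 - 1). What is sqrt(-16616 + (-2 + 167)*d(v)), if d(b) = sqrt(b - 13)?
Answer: sqrt(-16616 + 495*I) ≈ 1.92 + 128.92*I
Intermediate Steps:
v = 4 (v = -4/(0 - 1) = -4/(-1) = -4*(-1) = 4)
d(b) = sqrt(-13 + b)
sqrt(-16616 + (-2 + 167)*d(v)) = sqrt(-16616 + (-2 + 167)*sqrt(-13 + 4)) = sqrt(-16616 + 165*sqrt(-9)) = sqrt(-16616 + 165*(3*I)) = sqrt(-16616 + 495*I)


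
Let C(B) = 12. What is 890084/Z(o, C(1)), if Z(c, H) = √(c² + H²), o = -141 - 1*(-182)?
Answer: 890084*√73/365 ≈ 20835.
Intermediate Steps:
o = 41 (o = -141 + 182 = 41)
Z(c, H) = √(H² + c²)
890084/Z(o, C(1)) = 890084/(√(12² + 41²)) = 890084/(√(144 + 1681)) = 890084/(√1825) = 890084/((5*√73)) = 890084*(√73/365) = 890084*√73/365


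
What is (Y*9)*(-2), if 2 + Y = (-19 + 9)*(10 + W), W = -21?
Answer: -1944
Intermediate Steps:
Y = 108 (Y = -2 + (-19 + 9)*(10 - 21) = -2 - 10*(-11) = -2 + 110 = 108)
(Y*9)*(-2) = (108*9)*(-2) = 972*(-2) = -1944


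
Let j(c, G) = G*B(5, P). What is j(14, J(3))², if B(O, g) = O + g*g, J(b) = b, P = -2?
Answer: 729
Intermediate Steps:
B(O, g) = O + g²
j(c, G) = 9*G (j(c, G) = G*(5 + (-2)²) = G*(5 + 4) = G*9 = 9*G)
j(14, J(3))² = (9*3)² = 27² = 729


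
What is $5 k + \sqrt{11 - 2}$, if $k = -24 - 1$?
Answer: $-122$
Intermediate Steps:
$k = -25$
$5 k + \sqrt{11 - 2} = 5 \left(-25\right) + \sqrt{11 - 2} = -125 + \sqrt{9} = -125 + 3 = -122$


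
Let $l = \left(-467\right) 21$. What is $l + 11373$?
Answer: $1566$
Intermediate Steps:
$l = -9807$
$l + 11373 = -9807 + 11373 = 1566$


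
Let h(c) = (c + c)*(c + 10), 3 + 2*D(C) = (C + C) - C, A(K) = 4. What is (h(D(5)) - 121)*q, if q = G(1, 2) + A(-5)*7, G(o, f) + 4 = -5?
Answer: -1881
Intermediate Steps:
G(o, f) = -9 (G(o, f) = -4 - 5 = -9)
D(C) = -3/2 + C/2 (D(C) = -3/2 + ((C + C) - C)/2 = -3/2 + (2*C - C)/2 = -3/2 + C/2)
h(c) = 2*c*(10 + c) (h(c) = (2*c)*(10 + c) = 2*c*(10 + c))
q = 19 (q = -9 + 4*7 = -9 + 28 = 19)
(h(D(5)) - 121)*q = (2*(-3/2 + (½)*5)*(10 + (-3/2 + (½)*5)) - 121)*19 = (2*(-3/2 + 5/2)*(10 + (-3/2 + 5/2)) - 121)*19 = (2*1*(10 + 1) - 121)*19 = (2*1*11 - 121)*19 = (22 - 121)*19 = -99*19 = -1881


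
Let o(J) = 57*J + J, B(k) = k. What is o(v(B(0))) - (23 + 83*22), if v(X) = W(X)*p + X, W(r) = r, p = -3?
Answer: -1849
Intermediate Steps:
v(X) = -2*X (v(X) = X*(-3) + X = -3*X + X = -2*X)
o(J) = 58*J
o(v(B(0))) - (23 + 83*22) = 58*(-2*0) - (23 + 83*22) = 58*0 - (23 + 1826) = 0 - 1*1849 = 0 - 1849 = -1849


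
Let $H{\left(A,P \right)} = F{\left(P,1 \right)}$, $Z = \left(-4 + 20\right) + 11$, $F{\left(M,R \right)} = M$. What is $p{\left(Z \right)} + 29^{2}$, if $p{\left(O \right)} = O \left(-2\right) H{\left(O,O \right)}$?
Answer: $-617$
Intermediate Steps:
$Z = 27$ ($Z = 16 + 11 = 27$)
$H{\left(A,P \right)} = P$
$p{\left(O \right)} = - 2 O^{2}$ ($p{\left(O \right)} = O \left(-2\right) O = - 2 O O = - 2 O^{2}$)
$p{\left(Z \right)} + 29^{2} = - 2 \cdot 27^{2} + 29^{2} = \left(-2\right) 729 + 841 = -1458 + 841 = -617$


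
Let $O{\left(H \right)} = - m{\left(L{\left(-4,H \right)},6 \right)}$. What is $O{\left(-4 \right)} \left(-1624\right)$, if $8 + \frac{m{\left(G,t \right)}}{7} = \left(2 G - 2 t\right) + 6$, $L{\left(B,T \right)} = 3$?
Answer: $-90944$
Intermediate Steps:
$m{\left(G,t \right)} = -14 - 14 t + 14 G$ ($m{\left(G,t \right)} = -56 + 7 \left(\left(2 G - 2 t\right) + 6\right) = -56 + 7 \left(\left(- 2 t + 2 G\right) + 6\right) = -56 + 7 \left(6 - 2 t + 2 G\right) = -56 + \left(42 - 14 t + 14 G\right) = -14 - 14 t + 14 G$)
$O{\left(H \right)} = 56$ ($O{\left(H \right)} = - (-14 - 84 + 14 \cdot 3) = - (-14 - 84 + 42) = \left(-1\right) \left(-56\right) = 56$)
$O{\left(-4 \right)} \left(-1624\right) = 56 \left(-1624\right) = -90944$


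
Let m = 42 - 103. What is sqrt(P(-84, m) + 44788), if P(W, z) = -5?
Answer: sqrt(44783) ≈ 211.62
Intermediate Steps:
m = -61
sqrt(P(-84, m) + 44788) = sqrt(-5 + 44788) = sqrt(44783)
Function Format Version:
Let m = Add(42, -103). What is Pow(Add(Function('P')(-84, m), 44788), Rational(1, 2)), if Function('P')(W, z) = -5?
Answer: Pow(44783, Rational(1, 2)) ≈ 211.62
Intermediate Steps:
m = -61
Pow(Add(Function('P')(-84, m), 44788), Rational(1, 2)) = Pow(Add(-5, 44788), Rational(1, 2)) = Pow(44783, Rational(1, 2))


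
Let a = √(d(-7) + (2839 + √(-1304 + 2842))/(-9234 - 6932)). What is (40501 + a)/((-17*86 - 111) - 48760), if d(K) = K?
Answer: -40501/50333 - I*√(1875272166 + 16166*√1538)/813683278 ≈ -0.80466 - 5.3229e-5*I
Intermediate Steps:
a = √(-116001/16166 - √1538/16166) (a = √(-7 + (2839 + √(-1304 + 2842))/(-9234 - 6932)) = √(-7 + (2839 + √1538)/(-16166)) = √(-7 + (2839 + √1538)*(-1/16166)) = √(-7 + (-2839/16166 - √1538/16166)) = √(-116001/16166 - √1538/16166) ≈ 2.6792*I)
(40501 + a)/((-17*86 - 111) - 48760) = (40501 + √(-1875272166 - 16166*√1538)/16166)/((-17*86 - 111) - 48760) = (40501 + √(-1875272166 - 16166*√1538)/16166)/((-1462 - 111) - 48760) = (40501 + √(-1875272166 - 16166*√1538)/16166)/(-1573 - 48760) = (40501 + √(-1875272166 - 16166*√1538)/16166)/(-50333) = (40501 + √(-1875272166 - 16166*√1538)/16166)*(-1/50333) = -40501/50333 - √(-1875272166 - 16166*√1538)/813683278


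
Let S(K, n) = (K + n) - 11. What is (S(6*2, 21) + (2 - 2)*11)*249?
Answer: 5478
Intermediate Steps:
S(K, n) = -11 + K + n
(S(6*2, 21) + (2 - 2)*11)*249 = ((-11 + 6*2 + 21) + (2 - 2)*11)*249 = ((-11 + 12 + 21) + 0*11)*249 = (22 + 0)*249 = 22*249 = 5478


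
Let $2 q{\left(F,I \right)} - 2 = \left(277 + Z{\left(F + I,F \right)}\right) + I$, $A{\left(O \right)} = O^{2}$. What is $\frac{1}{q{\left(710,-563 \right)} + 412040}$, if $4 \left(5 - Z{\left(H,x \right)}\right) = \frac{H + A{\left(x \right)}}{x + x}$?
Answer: $\frac{11360}{4678685433} \approx 2.428 \cdot 10^{-6}$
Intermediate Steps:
$Z{\left(H,x \right)} = 5 - \frac{H + x^{2}}{8 x}$ ($Z{\left(H,x \right)} = 5 - \frac{\left(H + x^{2}\right) \frac{1}{x + x}}{4} = 5 - \frac{\left(H + x^{2}\right) \frac{1}{2 x}}{4} = 5 - \frac{\frac{1}{2} \frac{1}{x} \left(H + x^{2}\right)}{4} = 5 - \frac{H + x^{2}}{8 x}$)
$q{\left(F,I \right)} = 142 + \frac{I}{2} - \frac{F}{16} - \frac{F + I}{16 F}$ ($q{\left(F,I \right)} = 1 + \frac{\left(277 - \left(-5 + \frac{F}{8} + \frac{F + I}{8 F}\right)\right) + I}{2} = 1 + \frac{\left(282 - \frac{F}{8} - \frac{F + I}{8 F}\right) + I}{2} = 1 + \frac{282 + I - \frac{F}{8} - \frac{F + I}{8 F}}{2} = 1 - \left(-141 - \frac{I}{2} + \frac{F}{16} + \frac{F + I}{16 F}\right) = 142 + \frac{I}{2} - \frac{F}{16} - \frac{F + I}{16 F}$)
$\frac{1}{q{\left(710,-563 \right)} + 412040} = \frac{1}{\left(\frac{2271}{16} + \frac{1}{2} \left(-563\right) - \frac{355}{8} - - \frac{563}{16 \cdot 710}\right) + 412040} = \frac{1}{\left(\frac{2271}{16} - \frac{563}{2} - \frac{355}{8} - \left(- \frac{563}{16}\right) \frac{1}{710}\right) + 412040} = \frac{1}{\left(\frac{2271}{16} - \frac{563}{2} - \frac{355}{8} + \frac{563}{11360}\right) + 412040} = \frac{1}{- \frac{2088967}{11360} + 412040} = \frac{1}{\frac{4678685433}{11360}} = \frac{11360}{4678685433}$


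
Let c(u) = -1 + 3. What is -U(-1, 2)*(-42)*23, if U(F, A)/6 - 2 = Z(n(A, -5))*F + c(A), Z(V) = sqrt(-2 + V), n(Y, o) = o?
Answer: 23184 - 5796*I*sqrt(7) ≈ 23184.0 - 15335.0*I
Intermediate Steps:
c(u) = 2
U(F, A) = 24 + 6*I*F*sqrt(7) (U(F, A) = 12 + 6*(sqrt(-2 - 5)*F + 2) = 12 + 6*(sqrt(-7)*F + 2) = 12 + 6*((I*sqrt(7))*F + 2) = 12 + 6*(I*F*sqrt(7) + 2) = 12 + 6*(2 + I*F*sqrt(7)) = 12 + (12 + 6*I*F*sqrt(7)) = 24 + 6*I*F*sqrt(7))
-U(-1, 2)*(-42)*23 = -(24 + 6*I*(-1)*sqrt(7))*(-42)*23 = -(24 - 6*I*sqrt(7))*(-42)*23 = -(-1008 + 252*I*sqrt(7))*23 = -(-23184 + 5796*I*sqrt(7)) = 23184 - 5796*I*sqrt(7)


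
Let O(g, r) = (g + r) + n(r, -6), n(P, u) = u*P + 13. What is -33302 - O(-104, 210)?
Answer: -32161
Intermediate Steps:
n(P, u) = 13 + P*u (n(P, u) = P*u + 13 = 13 + P*u)
O(g, r) = 13 + g - 5*r (O(g, r) = (g + r) + (13 + r*(-6)) = (g + r) + (13 - 6*r) = 13 + g - 5*r)
-33302 - O(-104, 210) = -33302 - (13 - 104 - 5*210) = -33302 - (13 - 104 - 1050) = -33302 - 1*(-1141) = -33302 + 1141 = -32161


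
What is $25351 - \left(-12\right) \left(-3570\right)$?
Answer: $-17489$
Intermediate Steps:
$25351 - \left(-12\right) \left(-3570\right) = 25351 - 42840 = -17489$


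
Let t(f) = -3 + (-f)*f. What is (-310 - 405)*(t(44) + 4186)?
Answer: -1606605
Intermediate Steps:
t(f) = -3 - f**2
(-310 - 405)*(t(44) + 4186) = (-310 - 405)*((-3 - 1*44**2) + 4186) = -715*((-3 - 1*1936) + 4186) = -715*((-3 - 1936) + 4186) = -715*(-1939 + 4186) = -715*2247 = -1606605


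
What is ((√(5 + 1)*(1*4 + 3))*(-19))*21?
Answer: -2793*√6 ≈ -6841.4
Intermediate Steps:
((√(5 + 1)*(1*4 + 3))*(-19))*21 = ((√6*(4 + 3))*(-19))*21 = ((√6*7)*(-19))*21 = ((7*√6)*(-19))*21 = -133*√6*21 = -2793*√6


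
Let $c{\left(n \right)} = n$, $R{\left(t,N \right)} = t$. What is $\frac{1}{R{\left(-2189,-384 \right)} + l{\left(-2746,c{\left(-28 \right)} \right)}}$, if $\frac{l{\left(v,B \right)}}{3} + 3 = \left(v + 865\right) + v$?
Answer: $- \frac{1}{16079} \approx -6.2193 \cdot 10^{-5}$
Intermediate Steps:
$l{\left(v,B \right)} = 2586 + 6 v$ ($l{\left(v,B \right)} = -9 + 3 \left(\left(v + 865\right) + v\right) = -9 + 3 \left(\left(865 + v\right) + v\right) = -9 + 3 \left(865 + 2 v\right) = -9 + \left(2595 + 6 v\right) = 2586 + 6 v$)
$\frac{1}{R{\left(-2189,-384 \right)} + l{\left(-2746,c{\left(-28 \right)} \right)}} = \frac{1}{-2189 + \left(2586 + 6 \left(-2746\right)\right)} = \frac{1}{-2189 + \left(2586 - 16476\right)} = \frac{1}{-2189 - 13890} = \frac{1}{-16079} = - \frac{1}{16079}$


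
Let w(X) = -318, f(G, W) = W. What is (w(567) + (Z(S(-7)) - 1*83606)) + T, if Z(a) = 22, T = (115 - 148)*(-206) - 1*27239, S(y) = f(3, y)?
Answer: -104343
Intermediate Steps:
S(y) = y
T = -20441 (T = -33*(-206) - 27239 = 6798 - 27239 = -20441)
(w(567) + (Z(S(-7)) - 1*83606)) + T = (-318 + (22 - 1*83606)) - 20441 = (-318 + (22 - 83606)) - 20441 = (-318 - 83584) - 20441 = -83902 - 20441 = -104343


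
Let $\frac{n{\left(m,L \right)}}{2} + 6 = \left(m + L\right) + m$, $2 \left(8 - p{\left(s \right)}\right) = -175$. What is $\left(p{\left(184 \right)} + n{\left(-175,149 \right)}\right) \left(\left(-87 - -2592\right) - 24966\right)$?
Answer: $\frac{14307657}{2} \approx 7.1538 \cdot 10^{6}$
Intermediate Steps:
$p{\left(s \right)} = \frac{191}{2}$ ($p{\left(s \right)} = 8 - - \frac{175}{2} = 8 + \frac{175}{2} = \frac{191}{2}$)
$n{\left(m,L \right)} = -12 + 2 L + 4 m$ ($n{\left(m,L \right)} = -12 + 2 \left(\left(m + L\right) + m\right) = -12 + 2 \left(\left(L + m\right) + m\right) = -12 + 2 \left(L + 2 m\right) = -12 + \left(2 L + 4 m\right) = -12 + 2 L + 4 m$)
$\left(p{\left(184 \right)} + n{\left(-175,149 \right)}\right) \left(\left(-87 - -2592\right) - 24966\right) = \left(\frac{191}{2} + \left(-12 + 2 \cdot 149 + 4 \left(-175\right)\right)\right) \left(\left(-87 - -2592\right) - 24966\right) = \left(\frac{191}{2} - 414\right) \left(\left(-87 + 2592\right) - 24966\right) = \left(\frac{191}{2} - 414\right) \left(2505 - 24966\right) = \left(- \frac{637}{2}\right) \left(-22461\right) = \frac{14307657}{2}$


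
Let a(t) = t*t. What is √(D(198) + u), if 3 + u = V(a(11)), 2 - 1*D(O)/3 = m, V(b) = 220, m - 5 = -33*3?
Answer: √505 ≈ 22.472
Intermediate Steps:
m = -94 (m = 5 - 33*3 = 5 - 99 = -94)
a(t) = t²
D(O) = 288 (D(O) = 6 - 3*(-94) = 6 + 282 = 288)
u = 217 (u = -3 + 220 = 217)
√(D(198) + u) = √(288 + 217) = √505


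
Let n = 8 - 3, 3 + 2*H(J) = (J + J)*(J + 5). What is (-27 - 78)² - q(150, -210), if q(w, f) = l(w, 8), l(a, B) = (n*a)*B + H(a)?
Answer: -36447/2 ≈ -18224.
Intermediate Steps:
H(J) = -3/2 + J*(5 + J) (H(J) = -3/2 + ((J + J)*(J + 5))/2 = -3/2 + ((2*J)*(5 + J))/2 = -3/2 + (2*J*(5 + J))/2 = -3/2 + J*(5 + J))
n = 5
l(a, B) = -3/2 + a² + 5*a + 5*B*a (l(a, B) = (5*a)*B + (-3/2 + a² + 5*a) = 5*B*a + (-3/2 + a² + 5*a) = -3/2 + a² + 5*a + 5*B*a)
q(w, f) = -3/2 + w² + 45*w (q(w, f) = -3/2 + w² + 5*w + 5*8*w = -3/2 + w² + 5*w + 40*w = -3/2 + w² + 45*w)
(-27 - 78)² - q(150, -210) = (-27 - 78)² - (-3/2 + 150² + 45*150) = (-105)² - (-3/2 + 22500 + 6750) = 11025 - 1*58497/2 = 11025 - 58497/2 = -36447/2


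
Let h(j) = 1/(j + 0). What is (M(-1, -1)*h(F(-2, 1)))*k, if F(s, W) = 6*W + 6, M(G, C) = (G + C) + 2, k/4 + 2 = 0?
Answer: 0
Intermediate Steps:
k = -8 (k = -8 + 4*0 = -8 + 0 = -8)
M(G, C) = 2 + C + G (M(G, C) = (C + G) + 2 = 2 + C + G)
F(s, W) = 6 + 6*W
h(j) = 1/j
(M(-1, -1)*h(F(-2, 1)))*k = ((2 - 1 - 1)/(6 + 6*1))*(-8) = (0/(6 + 6))*(-8) = (0/12)*(-8) = (0*(1/12))*(-8) = 0*(-8) = 0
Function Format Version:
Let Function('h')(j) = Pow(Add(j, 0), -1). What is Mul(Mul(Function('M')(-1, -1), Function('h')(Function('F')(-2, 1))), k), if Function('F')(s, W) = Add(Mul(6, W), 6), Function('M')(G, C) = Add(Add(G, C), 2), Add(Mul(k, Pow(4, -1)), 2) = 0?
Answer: 0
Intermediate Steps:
k = -8 (k = Add(-8, Mul(4, 0)) = Add(-8, 0) = -8)
Function('M')(G, C) = Add(2, C, G) (Function('M')(G, C) = Add(Add(C, G), 2) = Add(2, C, G))
Function('F')(s, W) = Add(6, Mul(6, W))
Function('h')(j) = Pow(j, -1)
Mul(Mul(Function('M')(-1, -1), Function('h')(Function('F')(-2, 1))), k) = Mul(Mul(Add(2, -1, -1), Pow(Add(6, Mul(6, 1)), -1)), -8) = Mul(Mul(0, Pow(Add(6, 6), -1)), -8) = Mul(Mul(0, Pow(12, -1)), -8) = Mul(Mul(0, Rational(1, 12)), -8) = Mul(0, -8) = 0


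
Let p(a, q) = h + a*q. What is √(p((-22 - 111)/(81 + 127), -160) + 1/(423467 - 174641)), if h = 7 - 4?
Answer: √1101890232229566/3234738 ≈ 10.262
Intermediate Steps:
h = 3
p(a, q) = 3 + a*q
√(p((-22 - 111)/(81 + 127), -160) + 1/(423467 - 174641)) = √((3 + ((-22 - 111)/(81 + 127))*(-160)) + 1/(423467 - 174641)) = √((3 - 133/208*(-160)) + 1/248826) = √((3 + 1330/13) + 1/248826) = √(1369/13 + 1/248826) = √(340642807/3234738) = √1101890232229566/3234738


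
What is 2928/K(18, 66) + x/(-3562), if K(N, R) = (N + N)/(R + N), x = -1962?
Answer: 12168773/1781 ≈ 6832.5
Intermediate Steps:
K(N, R) = 2*N/(N + R) (K(N, R) = (2*N)/(N + R) = 2*N/(N + R))
2928/K(18, 66) + x/(-3562) = 2928/((2*18/(18 + 66))) - 1962/(-3562) = 2928/((2*18/84)) - 1962*(-1/3562) = 2928/((2*18*(1/84))) + 981/1781 = 2928/(3/7) + 981/1781 = 2928*(7/3) + 981/1781 = 6832 + 981/1781 = 12168773/1781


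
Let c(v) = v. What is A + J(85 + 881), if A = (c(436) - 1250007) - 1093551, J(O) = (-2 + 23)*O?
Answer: -2322836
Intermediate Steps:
J(O) = 21*O
A = -2343122 (A = (436 - 1250007) - 1093551 = -1249571 - 1093551 = -2343122)
A + J(85 + 881) = -2343122 + 21*(85 + 881) = -2343122 + 21*966 = -2343122 + 20286 = -2322836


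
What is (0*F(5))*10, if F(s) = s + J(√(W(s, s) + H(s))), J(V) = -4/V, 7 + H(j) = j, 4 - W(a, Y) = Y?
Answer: 0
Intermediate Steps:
W(a, Y) = 4 - Y
H(j) = -7 + j
J(V) = -4/V
F(s) = s + 4*I*√3/3 (F(s) = s - 4/√((4 - s) + (-7 + s)) = s - 4*(-I*√3/3) = s - (-4)*I*√3/3 = s + 4*I*√3/3)
(0*F(5))*10 = (0*(5 + 4*I*√3/3))*10 = 0*10 = 0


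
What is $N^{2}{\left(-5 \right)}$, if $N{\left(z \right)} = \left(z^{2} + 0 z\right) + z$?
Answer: $400$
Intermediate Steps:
$N{\left(z \right)} = z + z^{2}$ ($N{\left(z \right)} = \left(z^{2} + 0\right) + z = z^{2} + z = z + z^{2}$)
$N^{2}{\left(-5 \right)} = \left(- 5 \left(1 - 5\right)\right)^{2} = \left(\left(-5\right) \left(-4\right)\right)^{2} = 20^{2} = 400$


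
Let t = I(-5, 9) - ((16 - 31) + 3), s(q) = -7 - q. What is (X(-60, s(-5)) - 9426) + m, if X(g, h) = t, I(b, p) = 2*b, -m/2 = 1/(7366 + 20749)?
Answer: -264955762/28115 ≈ -9424.0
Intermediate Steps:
m = -2/28115 (m = -2/(7366 + 20749) = -2/28115 ≈ -7.1136e-5)
t = 2 (t = 2*(-5) - ((16 - 31) + 3) = -10 - (-15 + 3) = -10 - 1*(-12) = -10 + 12 = 2)
X(g, h) = 2
(X(-60, s(-5)) - 9426) + m = (2 - 9426) - 2/28115 = -9424 - 2/28115 = -264955762/28115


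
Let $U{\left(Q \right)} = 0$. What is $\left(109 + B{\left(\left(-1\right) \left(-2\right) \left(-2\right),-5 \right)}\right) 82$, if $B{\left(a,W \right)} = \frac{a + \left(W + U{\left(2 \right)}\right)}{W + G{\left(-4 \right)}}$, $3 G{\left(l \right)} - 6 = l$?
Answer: $\frac{118408}{13} \approx 9108.3$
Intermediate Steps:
$G{\left(l \right)} = 2 + \frac{l}{3}$
$B{\left(a,W \right)} = \frac{W + a}{\frac{2}{3} + W}$ ($B{\left(a,W \right)} = \frac{a + \left(W + 0\right)}{W + \left(2 + \frac{1}{3} \left(-4\right)\right)} = \frac{a + W}{W + \left(2 - \frac{4}{3}\right)} = \frac{W + a}{W + \frac{2}{3}} = \frac{W + a}{\frac{2}{3} + W}$)
$\left(109 + B{\left(\left(-1\right) \left(-2\right) \left(-2\right),-5 \right)}\right) 82 = \left(109 + \frac{3 \left(-5 + \left(-1\right) \left(-2\right) \left(-2\right)\right)}{2 + 3 \left(-5\right)}\right) 82 = \left(109 + \frac{3 \left(-5 + 2 \left(-2\right)\right)}{2 - 15}\right) 82 = \left(109 + \frac{3 \left(-5 - 4\right)}{-13}\right) 82 = \left(109 + 3 \left(- \frac{1}{13}\right) \left(-9\right)\right) 82 = \left(109 + \frac{27}{13}\right) 82 = \frac{1444}{13} \cdot 82 = \frac{118408}{13}$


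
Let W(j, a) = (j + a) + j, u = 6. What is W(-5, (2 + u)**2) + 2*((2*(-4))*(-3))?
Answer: 102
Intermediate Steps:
W(j, a) = a + 2*j (W(j, a) = (a + j) + j = a + 2*j)
W(-5, (2 + u)**2) + 2*((2*(-4))*(-3)) = ((2 + 6)**2 + 2*(-5)) + 2*((2*(-4))*(-3)) = (8**2 - 10) + 2*(-8*(-3)) = (64 - 10) + 2*24 = 54 + 48 = 102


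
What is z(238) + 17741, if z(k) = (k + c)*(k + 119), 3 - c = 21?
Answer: 96281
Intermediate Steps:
c = -18 (c = 3 - 1*21 = 3 - 21 = -18)
z(k) = (-18 + k)*(119 + k) (z(k) = (k - 18)*(k + 119) = (-18 + k)*(119 + k))
z(238) + 17741 = (-2142 + 238² + 101*238) + 17741 = (-2142 + 56644 + 24038) + 17741 = 78540 + 17741 = 96281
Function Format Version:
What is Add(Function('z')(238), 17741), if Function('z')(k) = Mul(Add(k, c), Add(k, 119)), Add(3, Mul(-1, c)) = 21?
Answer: 96281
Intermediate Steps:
c = -18 (c = Add(3, Mul(-1, 21)) = Add(3, -21) = -18)
Function('z')(k) = Mul(Add(-18, k), Add(119, k)) (Function('z')(k) = Mul(Add(k, -18), Add(k, 119)) = Mul(Add(-18, k), Add(119, k)))
Add(Function('z')(238), 17741) = Add(Add(-2142, Pow(238, 2), Mul(101, 238)), 17741) = Add(Add(-2142, 56644, 24038), 17741) = Add(78540, 17741) = 96281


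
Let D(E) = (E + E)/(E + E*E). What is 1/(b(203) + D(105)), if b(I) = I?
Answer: 53/10760 ≈ 0.0049257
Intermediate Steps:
D(E) = 2*E/(E + E²) (D(E) = (2*E)/(E + E²) = 2*E/(E + E²))
1/(b(203) + D(105)) = 1/(203 + 2/(1 + 105)) = 1/(203 + 2/106) = 1/(203 + 2*(1/106)) = 1/(203 + 1/53) = 1/(10760/53) = 53/10760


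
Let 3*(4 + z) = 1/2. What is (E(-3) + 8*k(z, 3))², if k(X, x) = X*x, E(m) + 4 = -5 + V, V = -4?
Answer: 11025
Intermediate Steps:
z = -23/6 (z = -4 + (⅓)/2 = -4 + (⅓)*(½) = -4 + ⅙ = -23/6 ≈ -3.8333)
E(m) = -13 (E(m) = -4 + (-5 - 4) = -4 - 9 = -13)
(E(-3) + 8*k(z, 3))² = (-13 + 8*(-23/6*3))² = (-13 + 8*(-23/2))² = (-13 - 92)² = (-105)² = 11025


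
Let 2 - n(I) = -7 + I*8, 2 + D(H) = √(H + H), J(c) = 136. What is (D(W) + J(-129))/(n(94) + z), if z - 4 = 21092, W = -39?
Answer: 134/20353 + I*√78/20353 ≈ 0.0065838 + 0.00043393*I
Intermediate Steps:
z = 21096 (z = 4 + 21092 = 21096)
D(H) = -2 + √2*√H (D(H) = -2 + √(H + H) = -2 + √(2*H) = -2 + √2*√H)
n(I) = 9 - 8*I (n(I) = 2 - (-7 + I*8) = 2 - (-7 + 8*I) = 2 + (7 - 8*I) = 9 - 8*I)
(D(W) + J(-129))/(n(94) + z) = ((-2 + √2*√(-39)) + 136)/((9 - 8*94) + 21096) = ((-2 + √2*(I*√39)) + 136)/((9 - 752) + 21096) = ((-2 + I*√78) + 136)/(-743 + 21096) = (134 + I*√78)/20353 = (134 + I*√78)*(1/20353) = 134/20353 + I*√78/20353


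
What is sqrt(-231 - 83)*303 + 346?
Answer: 346 + 303*I*sqrt(314) ≈ 346.0 + 5369.2*I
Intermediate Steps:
sqrt(-231 - 83)*303 + 346 = sqrt(-314)*303 + 346 = (I*sqrt(314))*303 + 346 = 303*I*sqrt(314) + 346 = 346 + 303*I*sqrt(314)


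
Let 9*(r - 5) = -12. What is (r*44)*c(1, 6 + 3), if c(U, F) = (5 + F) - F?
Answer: 2420/3 ≈ 806.67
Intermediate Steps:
r = 11/3 (r = 5 + (1/9)*(-12) = 5 - 4/3 = 11/3 ≈ 3.6667)
c(U, F) = 5
(r*44)*c(1, 6 + 3) = ((11/3)*44)*5 = (484/3)*5 = 2420/3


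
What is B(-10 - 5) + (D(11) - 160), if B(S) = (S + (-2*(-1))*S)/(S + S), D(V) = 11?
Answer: -295/2 ≈ -147.50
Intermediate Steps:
B(S) = 3/2 (B(S) = (S + 2*S)/((2*S)) = (3*S)*(1/(2*S)) = 3/2)
B(-10 - 5) + (D(11) - 160) = 3/2 + (11 - 160) = 3/2 - 149 = -295/2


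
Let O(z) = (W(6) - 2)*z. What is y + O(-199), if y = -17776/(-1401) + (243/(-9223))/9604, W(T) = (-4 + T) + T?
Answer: -146597674998899/124097346492 ≈ -1181.3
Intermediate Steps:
W(T) = -4 + 2*T
O(z) = 6*z (O(z) = ((-4 + 2*6) - 2)*z = ((-4 + 12) - 2)*z = (8 - 2)*z = 6*z)
y = 1574556712549/124097346492 (y = -17776*(-1/1401) + (243*(-1/9223))*(1/9604) = 17776/1401 - 243/9223*1/9604 = 17776/1401 - 243/88577692 = 1574556712549/124097346492 ≈ 12.688)
y + O(-199) = 1574556712549/124097346492 + 6*(-199) = 1574556712549/124097346492 - 1194 = -146597674998899/124097346492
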